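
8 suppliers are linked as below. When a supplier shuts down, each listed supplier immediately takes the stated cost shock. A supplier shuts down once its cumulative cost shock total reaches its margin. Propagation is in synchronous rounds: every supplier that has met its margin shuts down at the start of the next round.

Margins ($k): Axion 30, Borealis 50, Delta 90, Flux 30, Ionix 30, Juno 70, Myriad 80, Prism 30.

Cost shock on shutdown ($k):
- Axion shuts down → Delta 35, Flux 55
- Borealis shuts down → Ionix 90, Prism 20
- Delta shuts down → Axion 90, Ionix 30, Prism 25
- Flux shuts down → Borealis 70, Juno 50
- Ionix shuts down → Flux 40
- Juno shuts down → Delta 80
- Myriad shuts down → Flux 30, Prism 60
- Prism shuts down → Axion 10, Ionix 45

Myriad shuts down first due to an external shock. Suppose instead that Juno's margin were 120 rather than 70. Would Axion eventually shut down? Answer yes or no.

With Juno's margin at 120:
Round 1 — Myriad shuts down (initial).
  Flux: +30 → 30 ≥ 30
  Prism: +60 → 60 ≥ 30
Round 2 — Flux, Prism shut down.
  Axion: +10 → 10 < 30
  Borealis: +70 → 70 ≥ 50
  Ionix: +45 → 45 ≥ 30
  Juno: +50 → 50 < 120
Round 3 — Borealis, Ionix shut down.
No further shutdowns.

no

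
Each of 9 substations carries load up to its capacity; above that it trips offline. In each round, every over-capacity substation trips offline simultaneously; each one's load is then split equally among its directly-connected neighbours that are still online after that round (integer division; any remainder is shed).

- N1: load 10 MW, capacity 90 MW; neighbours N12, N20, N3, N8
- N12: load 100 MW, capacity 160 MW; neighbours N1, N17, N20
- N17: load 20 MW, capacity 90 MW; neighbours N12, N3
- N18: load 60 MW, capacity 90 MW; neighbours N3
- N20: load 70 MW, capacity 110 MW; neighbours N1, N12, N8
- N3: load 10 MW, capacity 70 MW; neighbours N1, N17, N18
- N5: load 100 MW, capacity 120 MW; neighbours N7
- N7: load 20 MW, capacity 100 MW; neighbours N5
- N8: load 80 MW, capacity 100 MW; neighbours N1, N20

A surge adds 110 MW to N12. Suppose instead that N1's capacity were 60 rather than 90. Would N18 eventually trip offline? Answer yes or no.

no

With N1's capacity at 60:
Round 1 — N12 at 210 > 160. N12 trips offline.
  N12 sheds 210 MW to N1, N17, N20: 70 each.
    N1: 10+70 = 80 > 60
    N17: 20+70 = 90 ≤ 90
    N20: 70+70 = 140 > 110
Round 2 — N1, N20 trip offline.
  N1 sheds 80 MW to N3, N8: 40 each.
    N3: 10+40 = 50 ≤ 70
    N8: 80+40 = 120 > 100
  N20 sheds 140 MW to N8: 140 each.
    N8: 120+140 = 260 > 100
Round 3 — N8 trips offline.
  N8 sheds 260 MW: no online neighbours, lost.
No further trips.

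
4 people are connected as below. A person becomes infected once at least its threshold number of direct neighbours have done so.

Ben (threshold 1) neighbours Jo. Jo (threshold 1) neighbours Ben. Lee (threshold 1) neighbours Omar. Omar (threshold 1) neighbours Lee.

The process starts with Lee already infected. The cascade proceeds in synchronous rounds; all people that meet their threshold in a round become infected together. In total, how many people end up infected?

2

Round 1 — Lee becomes infected (initial).
Round 2 — checking thresholds:
  Omar: 1 of 1 neighbours ≥ 1, becomes infected.
Round 3 — no new infections; cascade stops.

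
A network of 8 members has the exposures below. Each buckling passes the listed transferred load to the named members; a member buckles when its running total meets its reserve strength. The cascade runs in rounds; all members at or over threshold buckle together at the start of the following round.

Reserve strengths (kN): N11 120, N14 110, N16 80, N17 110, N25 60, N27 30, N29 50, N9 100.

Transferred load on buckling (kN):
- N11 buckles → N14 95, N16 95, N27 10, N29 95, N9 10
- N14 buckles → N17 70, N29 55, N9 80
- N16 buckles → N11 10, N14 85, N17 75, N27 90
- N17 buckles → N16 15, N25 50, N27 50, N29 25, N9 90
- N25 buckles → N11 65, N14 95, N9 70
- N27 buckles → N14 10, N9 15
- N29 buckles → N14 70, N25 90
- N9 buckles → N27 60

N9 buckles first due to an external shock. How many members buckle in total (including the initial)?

2

Round 1 — N9 buckles (initial).
  N27: +60 → 60 ≥ 30
Round 2 — N27 buckles.
  N14: +10 → 10 < 110
No further bucklings.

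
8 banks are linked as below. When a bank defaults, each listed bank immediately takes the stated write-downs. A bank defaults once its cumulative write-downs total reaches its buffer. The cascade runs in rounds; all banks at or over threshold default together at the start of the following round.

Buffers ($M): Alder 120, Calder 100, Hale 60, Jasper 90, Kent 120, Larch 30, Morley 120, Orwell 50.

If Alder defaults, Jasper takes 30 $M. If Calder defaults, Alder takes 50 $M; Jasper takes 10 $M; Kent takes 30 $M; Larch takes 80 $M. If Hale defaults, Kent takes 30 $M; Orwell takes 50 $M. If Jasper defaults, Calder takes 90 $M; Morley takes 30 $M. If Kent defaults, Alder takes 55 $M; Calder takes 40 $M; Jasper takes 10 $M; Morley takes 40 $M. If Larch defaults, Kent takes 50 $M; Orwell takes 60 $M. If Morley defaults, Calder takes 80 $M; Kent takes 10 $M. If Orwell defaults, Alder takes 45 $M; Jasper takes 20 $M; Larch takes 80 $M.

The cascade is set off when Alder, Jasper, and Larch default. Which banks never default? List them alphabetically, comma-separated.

Round 1 — Alder, Jasper, Larch default (initial).
  Calder: +90 → 90 < 100
  Kent: +50 → 50 < 120
  Morley: +30 → 30 < 120
  Orwell: +60 → 60 ≥ 50
Round 2 — Orwell defaults.
No further defaults.

Calder, Hale, Kent, Morley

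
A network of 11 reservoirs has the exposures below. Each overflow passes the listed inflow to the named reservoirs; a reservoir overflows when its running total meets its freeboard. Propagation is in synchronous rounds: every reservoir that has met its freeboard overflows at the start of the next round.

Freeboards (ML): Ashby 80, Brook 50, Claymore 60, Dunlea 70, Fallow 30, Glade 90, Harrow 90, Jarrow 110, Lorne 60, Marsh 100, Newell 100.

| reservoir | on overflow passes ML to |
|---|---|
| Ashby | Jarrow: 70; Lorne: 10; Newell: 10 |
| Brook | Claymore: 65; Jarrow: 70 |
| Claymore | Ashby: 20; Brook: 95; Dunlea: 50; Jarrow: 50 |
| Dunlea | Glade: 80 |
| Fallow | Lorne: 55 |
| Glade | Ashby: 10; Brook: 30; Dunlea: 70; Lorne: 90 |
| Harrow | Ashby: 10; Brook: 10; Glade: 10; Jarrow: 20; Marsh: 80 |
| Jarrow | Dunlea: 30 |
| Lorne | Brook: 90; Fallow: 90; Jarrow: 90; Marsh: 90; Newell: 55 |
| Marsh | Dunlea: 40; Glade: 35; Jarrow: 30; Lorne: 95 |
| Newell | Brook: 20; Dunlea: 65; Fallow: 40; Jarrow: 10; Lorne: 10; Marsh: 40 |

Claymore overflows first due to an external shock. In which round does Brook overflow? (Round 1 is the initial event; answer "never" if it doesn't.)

2

Round 1 — Claymore overflows (initial).
  Ashby: +20 → 20 < 80
  Brook: +95 → 95 ≥ 50
  Dunlea: +50 → 50 < 70
  Jarrow: +50 → 50 < 110
Round 2 — Brook overflows.
  Jarrow: +70 → 120 ≥ 110
Round 3 — Jarrow overflows.
  Dunlea: +30 → 80 ≥ 70
Round 4 — Dunlea overflows.
  Glade: +80 → 80 < 90
No further overflows.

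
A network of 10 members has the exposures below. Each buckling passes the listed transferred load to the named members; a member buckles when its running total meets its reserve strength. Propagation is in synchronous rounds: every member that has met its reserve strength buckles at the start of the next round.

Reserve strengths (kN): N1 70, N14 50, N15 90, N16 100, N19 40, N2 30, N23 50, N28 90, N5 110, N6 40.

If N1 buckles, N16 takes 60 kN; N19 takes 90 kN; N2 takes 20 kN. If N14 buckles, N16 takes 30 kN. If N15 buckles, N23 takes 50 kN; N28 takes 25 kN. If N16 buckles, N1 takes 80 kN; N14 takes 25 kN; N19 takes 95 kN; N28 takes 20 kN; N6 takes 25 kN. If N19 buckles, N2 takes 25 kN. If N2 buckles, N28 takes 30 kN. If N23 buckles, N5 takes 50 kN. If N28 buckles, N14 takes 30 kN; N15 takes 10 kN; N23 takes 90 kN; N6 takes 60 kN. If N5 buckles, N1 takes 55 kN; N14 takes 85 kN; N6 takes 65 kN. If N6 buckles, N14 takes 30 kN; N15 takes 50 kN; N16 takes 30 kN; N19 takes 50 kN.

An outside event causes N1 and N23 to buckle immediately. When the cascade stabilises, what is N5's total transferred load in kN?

Round 1 — N1, N23 buckle (initial).
  N16: +60 → 60 < 100
  N19: +90 → 90 ≥ 40
  N2: +20 → 20 < 30
  N5: +50 → 50 < 110
Round 2 — N19 buckles.
  N2: +25 → 45 ≥ 30
Round 3 — N2 buckles.
  N28: +30 → 30 < 90
No further bucklings.

50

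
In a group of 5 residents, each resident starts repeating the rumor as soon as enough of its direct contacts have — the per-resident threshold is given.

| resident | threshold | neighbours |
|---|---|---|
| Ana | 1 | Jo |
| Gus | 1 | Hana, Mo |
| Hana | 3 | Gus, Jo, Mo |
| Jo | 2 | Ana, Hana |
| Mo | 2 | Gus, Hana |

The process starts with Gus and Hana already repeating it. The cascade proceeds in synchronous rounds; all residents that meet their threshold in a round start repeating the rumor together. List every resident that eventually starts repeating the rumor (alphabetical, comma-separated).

Gus, Hana, Mo

Round 1 — Gus, Hana start repeating the rumor (initial).
Round 2 — checking thresholds:
  Jo: 1 of 2 neighbours < 2, not yet.
  Mo: 2 of 2 neighbours ≥ 2, starts repeating the rumor.
Round 3 — no new spreads; cascade stops.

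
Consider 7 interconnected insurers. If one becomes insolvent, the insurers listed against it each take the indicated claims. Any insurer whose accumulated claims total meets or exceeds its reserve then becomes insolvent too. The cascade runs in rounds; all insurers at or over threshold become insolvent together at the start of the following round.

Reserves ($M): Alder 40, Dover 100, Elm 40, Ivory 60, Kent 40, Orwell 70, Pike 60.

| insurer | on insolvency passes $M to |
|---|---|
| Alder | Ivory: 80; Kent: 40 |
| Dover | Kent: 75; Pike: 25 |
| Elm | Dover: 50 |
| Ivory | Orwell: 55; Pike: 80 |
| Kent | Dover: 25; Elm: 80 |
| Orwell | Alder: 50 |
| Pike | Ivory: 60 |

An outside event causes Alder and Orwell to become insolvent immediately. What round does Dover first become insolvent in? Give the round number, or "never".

Round 1 — Alder, Orwell become insolvent (initial).
  Ivory: +80 → 80 ≥ 60
  Kent: +40 → 40 ≥ 40
Round 2 — Ivory, Kent become insolvent.
  Dover: +25 → 25 < 100
  Elm: +80 → 80 ≥ 40
  Pike: +80 → 80 ≥ 60
Round 3 — Elm, Pike become insolvent.
  Dover: +50 → 75 < 100
No further insolvencies.

never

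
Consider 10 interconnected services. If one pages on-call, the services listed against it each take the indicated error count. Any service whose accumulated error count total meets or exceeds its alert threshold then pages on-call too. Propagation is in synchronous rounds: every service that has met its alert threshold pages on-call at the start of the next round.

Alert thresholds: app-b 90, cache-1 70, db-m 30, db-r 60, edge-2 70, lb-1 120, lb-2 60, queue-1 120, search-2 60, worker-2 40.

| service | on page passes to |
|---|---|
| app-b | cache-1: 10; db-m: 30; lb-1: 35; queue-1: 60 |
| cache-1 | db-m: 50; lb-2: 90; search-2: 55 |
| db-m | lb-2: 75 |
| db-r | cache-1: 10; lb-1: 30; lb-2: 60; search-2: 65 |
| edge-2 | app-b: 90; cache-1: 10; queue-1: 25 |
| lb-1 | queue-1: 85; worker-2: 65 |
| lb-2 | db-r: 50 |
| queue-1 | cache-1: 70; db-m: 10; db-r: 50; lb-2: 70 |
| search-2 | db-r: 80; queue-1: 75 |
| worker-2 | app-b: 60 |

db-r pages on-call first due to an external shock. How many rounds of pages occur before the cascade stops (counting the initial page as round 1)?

Round 1 — db-r pages on-call (initial).
  cache-1: +10 → 10 < 70
  lb-1: +30 → 30 < 120
  lb-2: +60 → 60 ≥ 60
  search-2: +65 → 65 ≥ 60
Round 2 — lb-2, search-2 page on-call.
  queue-1: +75 → 75 < 120
No further pages.

2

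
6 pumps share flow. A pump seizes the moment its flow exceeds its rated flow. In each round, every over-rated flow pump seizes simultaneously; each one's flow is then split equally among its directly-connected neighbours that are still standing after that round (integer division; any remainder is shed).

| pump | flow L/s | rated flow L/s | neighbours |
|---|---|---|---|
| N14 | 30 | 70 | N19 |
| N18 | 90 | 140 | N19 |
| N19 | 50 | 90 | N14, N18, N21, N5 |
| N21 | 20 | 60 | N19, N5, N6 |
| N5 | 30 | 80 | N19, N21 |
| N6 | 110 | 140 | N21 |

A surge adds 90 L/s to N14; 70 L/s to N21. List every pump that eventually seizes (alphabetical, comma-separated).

N14, N18, N19, N21, N5

Round 1 — N14 at 120 > 70; N21 at 90 > 60. N14, N21 seize.
  N14 sheds 120 L/s to N19: 120 each.
    N19: 50+120 = 170 > 90
  N21 sheds 90 L/s to N19, N5, N6: 30 each.
    N19: 170+30 = 200 > 90
    N5: 30+30 = 60 ≤ 80
    N6: 110+30 = 140 ≤ 140
Round 2 — N19 seizes.
  N19 sheds 200 L/s to N18, N5: 100 each.
    N18: 90+100 = 190 > 140
    N5: 60+100 = 160 > 80
Round 3 — N18, N5 seize.
  N18 sheds 190 L/s: no online neighbours, lost.
  N5 sheds 160 L/s: no online neighbours, lost.
No further seizures.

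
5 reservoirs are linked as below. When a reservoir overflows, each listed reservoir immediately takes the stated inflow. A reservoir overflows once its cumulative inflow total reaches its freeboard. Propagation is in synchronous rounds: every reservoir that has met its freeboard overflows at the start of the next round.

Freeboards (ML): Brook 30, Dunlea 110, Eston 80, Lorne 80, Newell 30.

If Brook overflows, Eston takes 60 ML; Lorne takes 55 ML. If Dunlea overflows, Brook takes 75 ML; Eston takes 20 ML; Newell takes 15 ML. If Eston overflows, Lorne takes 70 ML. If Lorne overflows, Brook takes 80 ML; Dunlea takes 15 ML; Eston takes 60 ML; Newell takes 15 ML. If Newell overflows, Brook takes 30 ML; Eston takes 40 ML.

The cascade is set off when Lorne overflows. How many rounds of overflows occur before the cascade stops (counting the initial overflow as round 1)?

3

Round 1 — Lorne overflows (initial).
  Brook: +80 → 80 ≥ 30
  Dunlea: +15 → 15 < 110
  Eston: +60 → 60 < 80
  Newell: +15 → 15 < 30
Round 2 — Brook overflows.
  Eston: +60 → 120 ≥ 80
Round 3 — Eston overflows.
No further overflows.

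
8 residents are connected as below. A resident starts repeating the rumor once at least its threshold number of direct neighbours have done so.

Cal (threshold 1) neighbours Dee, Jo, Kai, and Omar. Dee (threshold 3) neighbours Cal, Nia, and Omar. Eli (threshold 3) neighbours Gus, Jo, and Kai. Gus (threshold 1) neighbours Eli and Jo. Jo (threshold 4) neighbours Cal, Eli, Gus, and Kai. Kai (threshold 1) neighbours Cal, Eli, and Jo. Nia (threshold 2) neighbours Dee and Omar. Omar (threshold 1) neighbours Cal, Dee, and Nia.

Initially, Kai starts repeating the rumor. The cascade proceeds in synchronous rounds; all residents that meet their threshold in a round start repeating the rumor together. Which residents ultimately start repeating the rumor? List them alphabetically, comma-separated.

Round 1 — Kai starts repeating the rumor (initial).
Round 2 — checking thresholds:
  Cal: 1 of 4 neighbours ≥ 1, starts repeating the rumor.
  Eli: 1 of 3 neighbours < 3, holds.
  Jo: 1 of 4 neighbours < 4, holds.
Round 3 — checking thresholds:
  Dee: 1 of 3 neighbours < 3, holds.
  Eli: 1 of 3 neighbours < 3, holds.
  Jo: 2 of 4 neighbours < 4, holds.
  Omar: 1 of 3 neighbours ≥ 1, starts repeating the rumor.
Round 4 — no new spreads; cascade stops.

Cal, Kai, Omar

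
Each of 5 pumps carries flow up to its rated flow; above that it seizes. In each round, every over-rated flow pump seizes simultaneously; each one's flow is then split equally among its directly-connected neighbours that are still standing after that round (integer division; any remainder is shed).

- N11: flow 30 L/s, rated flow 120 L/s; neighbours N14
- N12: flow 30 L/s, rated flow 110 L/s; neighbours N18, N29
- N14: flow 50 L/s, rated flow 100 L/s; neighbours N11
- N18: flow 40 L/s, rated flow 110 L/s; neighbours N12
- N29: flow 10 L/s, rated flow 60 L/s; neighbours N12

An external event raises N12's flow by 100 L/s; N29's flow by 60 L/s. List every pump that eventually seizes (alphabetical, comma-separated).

Round 1 — N12 at 130 > 110; N29 at 70 > 60. N12, N29 seize.
  N12 sheds 130 L/s to N18: 130 each.
    N18: 40+130 = 170 > 110
  N29 sheds 70 L/s: no online neighbours, lost.
Round 2 — N18 seizes.
  N18 sheds 170 L/s: no online neighbours, lost.
No further seizures.

N12, N18, N29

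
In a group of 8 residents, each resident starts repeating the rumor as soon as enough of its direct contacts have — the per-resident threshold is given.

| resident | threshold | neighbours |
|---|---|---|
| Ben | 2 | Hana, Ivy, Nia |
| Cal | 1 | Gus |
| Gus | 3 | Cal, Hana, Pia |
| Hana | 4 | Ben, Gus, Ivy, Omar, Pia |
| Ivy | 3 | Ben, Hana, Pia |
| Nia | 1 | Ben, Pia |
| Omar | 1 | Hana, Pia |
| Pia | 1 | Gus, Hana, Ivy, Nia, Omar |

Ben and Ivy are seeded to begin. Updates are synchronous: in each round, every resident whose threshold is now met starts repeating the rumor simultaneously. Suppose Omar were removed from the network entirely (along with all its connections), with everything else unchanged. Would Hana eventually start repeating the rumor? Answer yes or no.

With Omar removed:
Round 1 — Ben, Ivy start repeating the rumor (initial).
Round 2 — checking thresholds:
  Hana: 2 of 4 neighbours < 4, holds.
  Nia: 1 of 2 neighbours ≥ 1, starts repeating the rumor.
  Pia: 1 of 4 neighbours ≥ 1, starts repeating the rumor.
Round 3 — no new spreads; cascade stops.

no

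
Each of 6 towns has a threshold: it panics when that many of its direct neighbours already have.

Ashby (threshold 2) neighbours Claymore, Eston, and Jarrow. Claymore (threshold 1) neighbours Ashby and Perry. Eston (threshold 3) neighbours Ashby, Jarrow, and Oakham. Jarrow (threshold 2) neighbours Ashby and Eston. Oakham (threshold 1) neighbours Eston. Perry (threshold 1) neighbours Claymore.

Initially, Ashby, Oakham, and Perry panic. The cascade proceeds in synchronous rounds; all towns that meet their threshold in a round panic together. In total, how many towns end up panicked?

Round 1 — Ashby, Oakham, Perry panic (initial).
Round 2 — checking thresholds:
  Claymore: 2 of 2 neighbours ≥ 1, panics.
  Eston: 2 of 3 neighbours < 3, not yet.
  Jarrow: 1 of 2 neighbours < 2, not yet.
Round 3 — no new panics; cascade stops.

4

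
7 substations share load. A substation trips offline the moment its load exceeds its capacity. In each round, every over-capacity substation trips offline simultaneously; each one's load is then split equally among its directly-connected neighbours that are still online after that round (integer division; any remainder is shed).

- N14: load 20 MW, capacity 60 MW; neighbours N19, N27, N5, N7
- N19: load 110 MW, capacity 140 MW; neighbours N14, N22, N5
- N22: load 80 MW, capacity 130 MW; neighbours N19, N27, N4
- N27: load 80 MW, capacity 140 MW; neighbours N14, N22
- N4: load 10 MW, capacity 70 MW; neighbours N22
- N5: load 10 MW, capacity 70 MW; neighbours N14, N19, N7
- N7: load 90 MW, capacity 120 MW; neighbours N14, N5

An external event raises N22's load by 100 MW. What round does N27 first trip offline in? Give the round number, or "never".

4

Round 1 — N22 at 180 > 130. N22 trips offline.
  N22 sheds 180 MW to N19, N27, N4: 60 each.
    N19: 110+60 = 170 > 140
    N27: 80+60 = 140 ≤ 140
    N4: 10+60 = 70 ≤ 70
Round 2 — N19 trips offline.
  N19 sheds 170 MW to N14, N5: 85 each.
    N14: 20+85 = 105 > 60
    N5: 10+85 = 95 > 70
Round 3 — N14, N5 trip offline.
  N14 sheds 105 MW to N27, N7: 52 each (1 lost).
    N27: 140+52 = 192 > 140
    N7: 90+52 = 142 > 120
  N5 sheds 95 MW to N7: 95 each.
    N7: 142+95 = 237 > 120
Round 4 — N27, N7 trip offline.
  N27 sheds 192 MW: no online neighbours, lost.
  N7 sheds 237 MW: no online neighbours, lost.
No further trips.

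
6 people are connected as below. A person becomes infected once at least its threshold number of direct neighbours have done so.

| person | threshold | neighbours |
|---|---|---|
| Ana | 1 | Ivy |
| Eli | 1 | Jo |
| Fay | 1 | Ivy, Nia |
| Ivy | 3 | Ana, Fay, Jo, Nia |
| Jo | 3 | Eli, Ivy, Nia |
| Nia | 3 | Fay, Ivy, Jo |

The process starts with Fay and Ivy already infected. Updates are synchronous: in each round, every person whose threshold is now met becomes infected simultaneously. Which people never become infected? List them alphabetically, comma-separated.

Eli, Jo, Nia

Round 1 — Fay, Ivy become infected (initial).
Round 2 — checking thresholds:
  Ana: 1 of 1 neighbours ≥ 1, becomes infected.
  Jo: 1 of 3 neighbours < 3, below threshold.
  Nia: 2 of 3 neighbours < 3, below threshold.
Round 3 — no new infections; cascade stops.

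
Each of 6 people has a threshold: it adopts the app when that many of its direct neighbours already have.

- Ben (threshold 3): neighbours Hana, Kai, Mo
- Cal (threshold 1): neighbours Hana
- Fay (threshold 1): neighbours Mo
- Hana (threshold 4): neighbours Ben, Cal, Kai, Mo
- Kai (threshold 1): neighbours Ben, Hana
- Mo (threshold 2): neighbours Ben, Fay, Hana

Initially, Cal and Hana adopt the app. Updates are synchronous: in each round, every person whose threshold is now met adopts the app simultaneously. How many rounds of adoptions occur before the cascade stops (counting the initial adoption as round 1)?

Round 1 — Cal, Hana adopt the app (initial).
Round 2 — checking thresholds:
  Ben: 1 of 3 neighbours < 3, not yet.
  Kai: 1 of 2 neighbours ≥ 1, adopts the app.
  Mo: 1 of 3 neighbours < 2, not yet.
Round 3 — no new adoptions; cascade stops.

2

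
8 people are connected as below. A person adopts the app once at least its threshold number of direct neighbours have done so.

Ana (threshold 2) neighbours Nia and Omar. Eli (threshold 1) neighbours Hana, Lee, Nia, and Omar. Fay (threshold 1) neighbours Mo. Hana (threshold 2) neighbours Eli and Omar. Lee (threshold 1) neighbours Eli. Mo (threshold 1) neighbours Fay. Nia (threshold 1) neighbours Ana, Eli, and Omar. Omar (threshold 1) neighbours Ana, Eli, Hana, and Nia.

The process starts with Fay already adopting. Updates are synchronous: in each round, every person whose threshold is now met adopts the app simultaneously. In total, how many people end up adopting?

2

Round 1 — Fay adopts the app (initial).
Round 2 — checking thresholds:
  Mo: 1 of 1 neighbours ≥ 1, adopts the app.
Round 3 — no new adoptions; cascade stops.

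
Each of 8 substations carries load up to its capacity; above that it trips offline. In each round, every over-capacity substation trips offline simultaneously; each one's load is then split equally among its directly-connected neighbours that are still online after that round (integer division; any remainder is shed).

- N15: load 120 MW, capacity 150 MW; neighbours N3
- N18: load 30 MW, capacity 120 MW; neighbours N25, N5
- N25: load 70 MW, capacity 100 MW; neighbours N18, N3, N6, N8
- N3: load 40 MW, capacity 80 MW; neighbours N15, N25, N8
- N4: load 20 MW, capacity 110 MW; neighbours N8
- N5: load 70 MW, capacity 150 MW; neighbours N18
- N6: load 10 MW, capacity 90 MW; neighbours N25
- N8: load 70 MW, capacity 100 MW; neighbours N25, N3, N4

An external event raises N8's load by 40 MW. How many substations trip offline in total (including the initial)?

4

Round 1 — N8 at 110 > 100. N8 trips offline.
  N8 sheds 110 MW to N25, N3, N4: 36 each (2 lost).
    N25: 70+36 = 106 > 100
    N3: 40+36 = 76 ≤ 80
    N4: 20+36 = 56 ≤ 110
Round 2 — N25 trips offline.
  N25 sheds 106 MW to N18, N3, N6: 35 each (1 lost).
    N18: 30+35 = 65 ≤ 120
    N3: 76+35 = 111 > 80
    N6: 10+35 = 45 ≤ 90
Round 3 — N3 trips offline.
  N3 sheds 111 MW to N15: 111 each.
    N15: 120+111 = 231 > 150
Round 4 — N15 trips offline.
  N15 sheds 231 MW: no online neighbours, lost.
No further trips.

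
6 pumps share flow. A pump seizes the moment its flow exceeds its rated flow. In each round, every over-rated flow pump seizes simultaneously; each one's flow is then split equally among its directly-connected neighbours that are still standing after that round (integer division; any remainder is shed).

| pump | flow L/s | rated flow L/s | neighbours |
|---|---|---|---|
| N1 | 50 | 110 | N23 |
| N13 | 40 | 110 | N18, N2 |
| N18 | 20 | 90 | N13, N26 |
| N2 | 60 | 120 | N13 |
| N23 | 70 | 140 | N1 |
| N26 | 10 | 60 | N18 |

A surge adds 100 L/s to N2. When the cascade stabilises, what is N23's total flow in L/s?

Round 1 — N2 at 160 > 120. N2 seizes.
  N2 sheds 160 L/s to N13: 160 each.
    N13: 40+160 = 200 > 110
Round 2 — N13 seizes.
  N13 sheds 200 L/s to N18: 200 each.
    N18: 20+200 = 220 > 90
Round 3 — N18 seizes.
  N18 sheds 220 L/s to N26: 220 each.
    N26: 10+220 = 230 > 60
Round 4 — N26 seizes.
  N26 sheds 230 L/s: no online neighbours, lost.
No further seizures.

70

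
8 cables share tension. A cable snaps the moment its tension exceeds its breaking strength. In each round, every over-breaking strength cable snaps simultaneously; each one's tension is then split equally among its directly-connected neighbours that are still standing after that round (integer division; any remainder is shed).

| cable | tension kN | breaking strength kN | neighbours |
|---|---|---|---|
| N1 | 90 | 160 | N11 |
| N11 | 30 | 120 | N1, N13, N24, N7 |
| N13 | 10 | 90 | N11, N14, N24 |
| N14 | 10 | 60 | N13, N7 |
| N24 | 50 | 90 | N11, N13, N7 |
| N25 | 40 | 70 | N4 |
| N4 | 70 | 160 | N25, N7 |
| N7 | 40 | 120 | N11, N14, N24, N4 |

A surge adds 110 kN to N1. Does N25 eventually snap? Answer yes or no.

Round 1 — N1 at 200 > 160. N1 snaps.
  N1 sheds 200 kN to N11: 200 each.
    N11: 30+200 = 230 > 120
Round 2 — N11 snaps.
  N11 sheds 230 kN to N13, N24, N7: 76 each (2 lost).
    N13: 10+76 = 86 ≤ 90
    N24: 50+76 = 126 > 90
    N7: 40+76 = 116 ≤ 120
Round 3 — N24 snaps.
  N24 sheds 126 kN to N13, N7: 63 each.
    N13: 86+63 = 149 > 90
    N7: 116+63 = 179 > 120
Round 4 — N13, N7 snap.
  N13 sheds 149 kN to N14: 149 each.
    N14: 10+149 = 159 > 60
  N7 sheds 179 kN to N14, N4: 89 each (1 lost).
    N14: 159+89 = 248 > 60
    N4: 70+89 = 159 ≤ 160
Round 5 — N14 snaps.
  N14 sheds 248 kN: no online neighbours, lost.
No further breaks.

no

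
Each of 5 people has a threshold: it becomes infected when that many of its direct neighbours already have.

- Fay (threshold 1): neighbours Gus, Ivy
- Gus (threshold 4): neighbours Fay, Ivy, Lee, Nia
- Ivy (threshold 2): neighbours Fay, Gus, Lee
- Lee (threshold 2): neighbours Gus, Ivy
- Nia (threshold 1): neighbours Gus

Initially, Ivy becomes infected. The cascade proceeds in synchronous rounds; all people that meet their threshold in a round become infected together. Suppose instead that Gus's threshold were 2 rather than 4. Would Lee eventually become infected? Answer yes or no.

With Gus's threshold at 2:
Round 1 — Ivy becomes infected (initial).
Round 2 — checking thresholds:
  Fay: 1 of 2 neighbours ≥ 1, becomes infected.
  Gus: 1 of 4 neighbours < 2, holds.
  Lee: 1 of 2 neighbours < 2, holds.
Round 3 — checking thresholds:
  Gus: 2 of 4 neighbours ≥ 2, becomes infected.
  Lee: 1 of 2 neighbours < 2, holds.
Round 4 — checking thresholds:
  Lee: 2 of 2 neighbours ≥ 2, becomes infected.
  Nia: 1 of 1 neighbours ≥ 1, becomes infected.
Round 5 — no new infections; cascade stops.

yes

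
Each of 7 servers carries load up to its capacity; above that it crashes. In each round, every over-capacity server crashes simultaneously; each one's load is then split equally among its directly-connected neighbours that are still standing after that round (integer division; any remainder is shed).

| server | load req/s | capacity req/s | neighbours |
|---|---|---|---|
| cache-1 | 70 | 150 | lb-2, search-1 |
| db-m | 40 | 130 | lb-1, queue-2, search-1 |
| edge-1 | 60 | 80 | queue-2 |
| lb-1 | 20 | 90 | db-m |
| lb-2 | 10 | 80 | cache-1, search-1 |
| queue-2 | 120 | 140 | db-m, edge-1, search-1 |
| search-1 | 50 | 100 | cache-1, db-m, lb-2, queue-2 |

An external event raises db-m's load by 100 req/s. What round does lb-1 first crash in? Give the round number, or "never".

never

Round 1 — db-m at 140 > 130. db-m crashes.
  db-m sheds 140 req/s to lb-1, queue-2, search-1: 46 each (2 lost).
    lb-1: 20+46 = 66 ≤ 90
    queue-2: 120+46 = 166 > 140
    search-1: 50+46 = 96 ≤ 100
Round 2 — queue-2 crashes.
  queue-2 sheds 166 req/s to edge-1, search-1: 83 each.
    edge-1: 60+83 = 143 > 80
    search-1: 96+83 = 179 > 100
Round 3 — edge-1, search-1 crash.
  edge-1 sheds 143 req/s: no online neighbours, lost.
  search-1 sheds 179 req/s to cache-1, lb-2: 89 each (1 lost).
    cache-1: 70+89 = 159 > 150
    lb-2: 10+89 = 99 > 80
Round 4 — cache-1, lb-2 crash.
  cache-1 sheds 159 req/s: no online neighbours, lost.
  lb-2 sheds 99 req/s: no online neighbours, lost.
No further crashes.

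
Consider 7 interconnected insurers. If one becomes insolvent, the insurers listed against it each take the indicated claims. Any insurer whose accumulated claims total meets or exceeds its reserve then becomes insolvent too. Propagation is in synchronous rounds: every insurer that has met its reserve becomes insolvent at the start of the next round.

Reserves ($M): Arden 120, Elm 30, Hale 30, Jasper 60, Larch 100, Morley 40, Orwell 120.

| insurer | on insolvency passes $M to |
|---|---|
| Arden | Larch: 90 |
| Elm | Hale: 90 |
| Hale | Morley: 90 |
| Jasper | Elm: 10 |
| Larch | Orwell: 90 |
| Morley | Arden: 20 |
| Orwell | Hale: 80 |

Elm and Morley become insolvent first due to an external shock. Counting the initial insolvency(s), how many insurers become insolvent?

Round 1 — Elm, Morley become insolvent (initial).
  Arden: +20 → 20 < 120
  Hale: +90 → 90 ≥ 30
Round 2 — Hale becomes insolvent.
No further insolvencies.

3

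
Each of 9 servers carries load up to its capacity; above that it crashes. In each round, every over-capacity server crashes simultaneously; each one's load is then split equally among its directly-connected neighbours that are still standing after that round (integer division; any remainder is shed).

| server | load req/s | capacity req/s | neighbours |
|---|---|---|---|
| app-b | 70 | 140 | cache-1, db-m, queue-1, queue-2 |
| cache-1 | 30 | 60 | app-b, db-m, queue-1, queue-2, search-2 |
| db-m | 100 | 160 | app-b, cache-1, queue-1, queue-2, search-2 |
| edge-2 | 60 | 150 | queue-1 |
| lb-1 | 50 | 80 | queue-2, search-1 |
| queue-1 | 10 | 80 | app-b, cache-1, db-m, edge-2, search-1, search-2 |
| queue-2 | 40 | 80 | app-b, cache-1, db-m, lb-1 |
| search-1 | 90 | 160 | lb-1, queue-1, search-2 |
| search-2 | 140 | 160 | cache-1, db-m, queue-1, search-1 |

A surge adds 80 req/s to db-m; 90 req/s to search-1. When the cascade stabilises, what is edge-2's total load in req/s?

Round 1 — db-m at 180 > 160; search-1 at 180 > 160. db-m, search-1 crash.
  db-m sheds 180 req/s to app-b, cache-1, queue-1, queue-2, search-2: 36 each.
    app-b: 70+36 = 106 ≤ 140
    cache-1: 30+36 = 66 > 60
    queue-1: 10+36 = 46 ≤ 80
    queue-2: 40+36 = 76 ≤ 80
    search-2: 140+36 = 176 > 160
  search-1 sheds 180 req/s to lb-1, queue-1, search-2: 60 each.
    lb-1: 50+60 = 110 > 80
    queue-1: 46+60 = 106 > 80
    search-2: 176+60 = 236 > 160
Round 2 — cache-1, lb-1, queue-1, search-2 crash.
  cache-1 sheds 66 req/s to app-b, queue-2: 33 each.
    app-b: 106+33 = 139 ≤ 140
    queue-2: 76+33 = 109 > 80
  lb-1 sheds 110 req/s to queue-2: 110 each.
    queue-2: 109+110 = 219 > 80
  queue-1 sheds 106 req/s to app-b, edge-2: 53 each.
    app-b: 139+53 = 192 > 140
    edge-2: 60+53 = 113 ≤ 150
  search-2 sheds 236 req/s: no online neighbours, lost.
Round 3 — app-b, queue-2 crash.
  app-b sheds 192 req/s: no online neighbours, lost.
  queue-2 sheds 219 req/s: no online neighbours, lost.
No further crashes.

113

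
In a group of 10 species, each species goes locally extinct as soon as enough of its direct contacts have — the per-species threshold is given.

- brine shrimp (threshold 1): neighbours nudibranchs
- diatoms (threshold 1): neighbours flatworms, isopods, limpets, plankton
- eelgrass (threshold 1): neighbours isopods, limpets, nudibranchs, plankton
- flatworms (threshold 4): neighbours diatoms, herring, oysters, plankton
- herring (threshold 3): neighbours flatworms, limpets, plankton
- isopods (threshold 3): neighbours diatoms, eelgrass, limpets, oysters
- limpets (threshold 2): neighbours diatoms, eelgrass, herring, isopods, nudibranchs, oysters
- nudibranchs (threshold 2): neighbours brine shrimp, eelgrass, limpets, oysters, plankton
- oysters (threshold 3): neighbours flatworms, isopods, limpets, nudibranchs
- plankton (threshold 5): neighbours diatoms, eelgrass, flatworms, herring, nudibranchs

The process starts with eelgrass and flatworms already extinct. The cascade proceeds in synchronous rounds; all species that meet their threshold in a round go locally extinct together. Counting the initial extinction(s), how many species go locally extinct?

8

Round 1 — eelgrass, flatworms go locally extinct (initial).
Round 2 — checking thresholds:
  diatoms: 1 of 4 neighbours ≥ 1, goes locally extinct.
  herring: 1 of 3 neighbours < 3, not yet.
  isopods: 1 of 4 neighbours < 3, not yet.
  limpets: 1 of 6 neighbours < 2, not yet.
  nudibranchs: 1 of 5 neighbours < 2, not yet.
  oysters: 1 of 4 neighbours < 3, not yet.
  plankton: 2 of 5 neighbours < 5, not yet.
Round 3 — checking thresholds:
  herring: 1 of 3 neighbours < 3, not yet.
  isopods: 2 of 4 neighbours < 3, not yet.
  limpets: 2 of 6 neighbours ≥ 2, goes locally extinct.
  nudibranchs: 1 of 5 neighbours < 2, not yet.
  oysters: 1 of 4 neighbours < 3, not yet.
  plankton: 3 of 5 neighbours < 5, not yet.
Round 4 — checking thresholds:
  herring: 2 of 3 neighbours < 3, not yet.
  isopods: 3 of 4 neighbours ≥ 3, goes locally extinct.
  nudibranchs: 2 of 5 neighbours ≥ 2, goes locally extinct.
  oysters: 2 of 4 neighbours < 3, not yet.
  plankton: 3 of 5 neighbours < 5, not yet.
Round 5 — checking thresholds:
  brine shrimp: 1 of 1 neighbours ≥ 1, goes locally extinct.
  herring: 2 of 3 neighbours < 3, not yet.
  oysters: 4 of 4 neighbours ≥ 3, goes locally extinct.
  plankton: 4 of 5 neighbours < 5, not yet.
Round 6 — no new extinctions; cascade stops.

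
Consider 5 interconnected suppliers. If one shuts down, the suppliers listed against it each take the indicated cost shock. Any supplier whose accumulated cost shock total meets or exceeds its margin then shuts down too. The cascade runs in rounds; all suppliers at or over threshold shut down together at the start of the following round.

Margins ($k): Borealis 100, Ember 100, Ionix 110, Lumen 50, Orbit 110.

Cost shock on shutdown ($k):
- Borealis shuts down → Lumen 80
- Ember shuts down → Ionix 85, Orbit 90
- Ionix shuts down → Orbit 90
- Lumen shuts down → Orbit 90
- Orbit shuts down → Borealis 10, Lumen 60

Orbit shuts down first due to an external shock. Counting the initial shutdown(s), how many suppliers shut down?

Round 1 — Orbit shuts down (initial).
  Borealis: +10 → 10 < 100
  Lumen: +60 → 60 ≥ 50
Round 2 — Lumen shuts down.
No further shutdowns.

2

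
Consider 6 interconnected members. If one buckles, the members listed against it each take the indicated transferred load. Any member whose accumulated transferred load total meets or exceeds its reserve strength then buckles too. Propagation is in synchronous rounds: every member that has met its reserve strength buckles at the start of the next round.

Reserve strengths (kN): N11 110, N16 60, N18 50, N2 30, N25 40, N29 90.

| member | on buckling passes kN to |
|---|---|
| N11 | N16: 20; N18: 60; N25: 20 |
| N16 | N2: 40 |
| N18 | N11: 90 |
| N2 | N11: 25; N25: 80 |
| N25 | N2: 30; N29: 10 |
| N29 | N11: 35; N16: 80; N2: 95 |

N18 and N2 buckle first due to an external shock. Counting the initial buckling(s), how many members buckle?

Round 1 — N18, N2 buckle (initial).
  N11: +90+25 → 115 ≥ 110
  N25: +80 → 80 ≥ 40
Round 2 — N11, N25 buckle.
  N16: +20 → 20 < 60
  N29: +10 → 10 < 90
No further bucklings.

4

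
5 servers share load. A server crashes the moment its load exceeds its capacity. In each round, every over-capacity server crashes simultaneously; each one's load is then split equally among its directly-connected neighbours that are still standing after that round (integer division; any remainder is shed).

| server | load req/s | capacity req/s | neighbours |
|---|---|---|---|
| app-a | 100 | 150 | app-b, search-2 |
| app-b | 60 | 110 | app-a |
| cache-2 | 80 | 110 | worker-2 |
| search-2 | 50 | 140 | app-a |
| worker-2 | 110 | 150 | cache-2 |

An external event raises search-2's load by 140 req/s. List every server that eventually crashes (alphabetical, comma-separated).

Round 1 — search-2 at 190 > 140. search-2 crashes.
  search-2 sheds 190 req/s to app-a: 190 each.
    app-a: 100+190 = 290 > 150
Round 2 — app-a crashes.
  app-a sheds 290 req/s to app-b: 290 each.
    app-b: 60+290 = 350 > 110
Round 3 — app-b crashes.
  app-b sheds 350 req/s: no online neighbours, lost.
No further crashes.

app-a, app-b, search-2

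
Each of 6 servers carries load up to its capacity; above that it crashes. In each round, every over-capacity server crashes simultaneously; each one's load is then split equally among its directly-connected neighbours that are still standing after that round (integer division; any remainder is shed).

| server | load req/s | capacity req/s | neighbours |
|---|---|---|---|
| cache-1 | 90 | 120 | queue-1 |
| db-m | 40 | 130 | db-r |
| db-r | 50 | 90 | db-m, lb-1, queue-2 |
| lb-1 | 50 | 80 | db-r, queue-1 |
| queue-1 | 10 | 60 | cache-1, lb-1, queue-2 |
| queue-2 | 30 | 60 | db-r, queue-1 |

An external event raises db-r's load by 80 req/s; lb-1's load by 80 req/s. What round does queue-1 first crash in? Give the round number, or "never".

2

Round 1 — db-r at 130 > 90; lb-1 at 130 > 80. db-r, lb-1 crash.
  db-r sheds 130 req/s to db-m, queue-2: 65 each.
    db-m: 40+65 = 105 ≤ 130
    queue-2: 30+65 = 95 > 60
  lb-1 sheds 130 req/s to queue-1: 130 each.
    queue-1: 10+130 = 140 > 60
Round 2 — queue-1, queue-2 crash.
  queue-1 sheds 140 req/s to cache-1: 140 each.
    cache-1: 90+140 = 230 > 120
  queue-2 sheds 95 req/s: no online neighbours, lost.
Round 3 — cache-1 crashes.
  cache-1 sheds 230 req/s: no online neighbours, lost.
No further crashes.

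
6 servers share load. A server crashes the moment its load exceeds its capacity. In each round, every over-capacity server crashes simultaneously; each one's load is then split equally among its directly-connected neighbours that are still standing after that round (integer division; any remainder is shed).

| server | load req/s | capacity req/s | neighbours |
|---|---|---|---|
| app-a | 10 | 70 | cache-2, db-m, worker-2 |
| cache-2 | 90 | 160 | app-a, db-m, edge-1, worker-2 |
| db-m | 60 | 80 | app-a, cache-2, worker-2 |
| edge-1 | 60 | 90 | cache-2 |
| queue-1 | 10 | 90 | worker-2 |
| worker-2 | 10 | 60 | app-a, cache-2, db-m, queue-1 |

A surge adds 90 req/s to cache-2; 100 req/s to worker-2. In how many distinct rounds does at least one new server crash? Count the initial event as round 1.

Round 1 — cache-2 at 180 > 160; worker-2 at 110 > 60. cache-2, worker-2 crash.
  cache-2 sheds 180 req/s to app-a, db-m, edge-1: 60 each.
    app-a: 10+60 = 70 ≤ 70
    db-m: 60+60 = 120 > 80
    edge-1: 60+60 = 120 > 90
  worker-2 sheds 110 req/s to app-a, db-m, queue-1: 36 each (2 lost).
    app-a: 70+36 = 106 > 70
    db-m: 120+36 = 156 > 80
    queue-1: 10+36 = 46 ≤ 90
Round 2 — app-a, db-m, edge-1 crash.
  app-a sheds 106 req/s: no online neighbours, lost.
  db-m sheds 156 req/s: no online neighbours, lost.
  edge-1 sheds 120 req/s: no online neighbours, lost.
No further crashes.

2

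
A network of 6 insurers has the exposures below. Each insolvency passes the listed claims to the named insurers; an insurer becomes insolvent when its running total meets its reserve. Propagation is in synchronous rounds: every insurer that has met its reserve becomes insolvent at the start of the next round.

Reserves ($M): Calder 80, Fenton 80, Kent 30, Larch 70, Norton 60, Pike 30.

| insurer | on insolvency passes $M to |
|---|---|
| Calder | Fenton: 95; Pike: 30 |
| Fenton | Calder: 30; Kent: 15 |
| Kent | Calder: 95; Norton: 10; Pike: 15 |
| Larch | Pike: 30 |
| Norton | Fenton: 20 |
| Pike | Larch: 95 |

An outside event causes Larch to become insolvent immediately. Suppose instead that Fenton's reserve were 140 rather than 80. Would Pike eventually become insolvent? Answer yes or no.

With Fenton's reserve at 140:
Round 1 — Larch becomes insolvent (initial).
  Pike: +30 → 30 ≥ 30
Round 2 — Pike becomes insolvent.
No further insolvencies.

yes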